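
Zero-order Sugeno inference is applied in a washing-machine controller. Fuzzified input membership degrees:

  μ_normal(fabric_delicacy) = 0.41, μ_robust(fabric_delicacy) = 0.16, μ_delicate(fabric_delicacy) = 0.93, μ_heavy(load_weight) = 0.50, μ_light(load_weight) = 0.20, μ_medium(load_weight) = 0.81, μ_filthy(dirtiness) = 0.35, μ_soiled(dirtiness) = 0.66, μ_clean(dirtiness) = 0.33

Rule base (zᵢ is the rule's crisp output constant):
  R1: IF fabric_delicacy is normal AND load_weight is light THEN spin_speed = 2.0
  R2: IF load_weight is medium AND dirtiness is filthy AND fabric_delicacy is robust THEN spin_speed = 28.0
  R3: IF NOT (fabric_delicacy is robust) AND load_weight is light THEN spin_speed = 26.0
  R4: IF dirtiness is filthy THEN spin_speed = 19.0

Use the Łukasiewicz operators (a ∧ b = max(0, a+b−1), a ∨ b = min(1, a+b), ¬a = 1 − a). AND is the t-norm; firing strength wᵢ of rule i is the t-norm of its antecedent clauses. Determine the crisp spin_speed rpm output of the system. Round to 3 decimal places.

19.718

R1 (z=2.0): normal=0.41, light=0.20; AND[max(0, a+b−1)] → w = 0.00
R2 (z=28.0): medium=0.81, filthy=0.35, robust=0.16; AND[max(0, a+b−1)] → w = 0.00
R3 (z=26.0): ¬robust=1−0.16=0.84, light=0.20; AND[max(0, a+b−1)] → w = 0.04
R4 (z=19.0): filthy=0.35 → w = 0.35
Weighted average = (0.00·2.0 + 0.00·28.0 + 0.04·26.0 + 0.35·19.0) / (0.00 + 0.00 + 0.04 + 0.35)
  = 7.6900 / 0.3900 = 19.718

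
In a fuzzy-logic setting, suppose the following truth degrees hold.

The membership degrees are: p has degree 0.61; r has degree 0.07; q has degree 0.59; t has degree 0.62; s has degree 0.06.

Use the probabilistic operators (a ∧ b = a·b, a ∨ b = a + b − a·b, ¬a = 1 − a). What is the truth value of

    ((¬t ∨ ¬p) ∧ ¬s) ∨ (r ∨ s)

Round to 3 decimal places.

¬t = 1 − 0.6200 = 0.3800
¬p = 1 − 0.6100 = 0.3900
¬t ∨ ¬p = a + b − a·b on (0.3800, 0.3900) = 0.6218
¬s = 1 − 0.0600 = 0.9400
(¬t ∨ ¬p) ∧ ¬s = a·b on (0.6218, 0.9400) = 0.5845
r ∨ s = a + b − a·b on (0.0700, 0.0600) = 0.1258
((¬t ∨ ¬p) ∧ ¬s) ∨ (r ∨ s) = a + b − a·b on (0.5845, 0.1258) = 0.6368

0.637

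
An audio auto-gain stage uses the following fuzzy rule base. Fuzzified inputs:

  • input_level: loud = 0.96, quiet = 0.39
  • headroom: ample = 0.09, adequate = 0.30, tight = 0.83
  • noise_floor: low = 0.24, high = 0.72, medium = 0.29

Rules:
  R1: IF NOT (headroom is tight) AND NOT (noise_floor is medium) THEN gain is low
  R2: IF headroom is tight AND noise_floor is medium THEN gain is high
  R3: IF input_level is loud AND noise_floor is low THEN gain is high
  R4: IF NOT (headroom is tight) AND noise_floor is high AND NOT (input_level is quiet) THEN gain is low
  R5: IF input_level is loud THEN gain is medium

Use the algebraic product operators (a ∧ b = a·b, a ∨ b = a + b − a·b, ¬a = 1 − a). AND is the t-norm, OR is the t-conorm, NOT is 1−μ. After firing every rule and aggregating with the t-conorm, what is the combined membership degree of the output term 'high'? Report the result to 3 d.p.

R1: ¬tight=1−0.83=0.17, ¬medium=1−0.29=0.71; AND[a·b] → w = 0.1207
R2: tight=0.83, medium=0.29; AND[a·b] → w = 0.2407
R3: loud=0.96, low=0.24; AND[a·b] → w = 0.2304
R4: ¬tight=1−0.83=0.17, high=0.72, ¬quiet=1−0.39=0.61; AND[a·b] → w = 0.0747
R5: loud=0.96 → w = 0.9600
Rules with consequent 'high': {R2, R3} → strengths 0.2407, 0.2304
Aggregate via t-conorm [a + b − a·b]: 0.4156

0.416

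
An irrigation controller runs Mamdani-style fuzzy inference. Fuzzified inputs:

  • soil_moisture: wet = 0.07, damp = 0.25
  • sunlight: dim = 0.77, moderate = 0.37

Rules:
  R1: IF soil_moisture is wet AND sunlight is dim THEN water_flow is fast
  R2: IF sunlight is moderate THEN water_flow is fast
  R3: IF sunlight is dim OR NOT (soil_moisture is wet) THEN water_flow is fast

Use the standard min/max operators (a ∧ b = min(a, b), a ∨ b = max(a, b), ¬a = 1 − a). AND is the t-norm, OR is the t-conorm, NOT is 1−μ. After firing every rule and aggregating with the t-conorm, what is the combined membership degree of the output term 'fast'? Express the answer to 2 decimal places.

R1: wet=0.07, dim=0.77; AND[min(a, b)] → w = 0.07
R2: moderate=0.37 → w = 0.37
R3: dim=0.77, ¬wet=1−0.07=0.93; OR[max(a, b)] → w = 0.93
Rules with consequent 'fast': {R1, R2, R3} → strengths 0.07, 0.37, 0.93
Aggregate via t-conorm [max(a, b)]: 0.93

0.93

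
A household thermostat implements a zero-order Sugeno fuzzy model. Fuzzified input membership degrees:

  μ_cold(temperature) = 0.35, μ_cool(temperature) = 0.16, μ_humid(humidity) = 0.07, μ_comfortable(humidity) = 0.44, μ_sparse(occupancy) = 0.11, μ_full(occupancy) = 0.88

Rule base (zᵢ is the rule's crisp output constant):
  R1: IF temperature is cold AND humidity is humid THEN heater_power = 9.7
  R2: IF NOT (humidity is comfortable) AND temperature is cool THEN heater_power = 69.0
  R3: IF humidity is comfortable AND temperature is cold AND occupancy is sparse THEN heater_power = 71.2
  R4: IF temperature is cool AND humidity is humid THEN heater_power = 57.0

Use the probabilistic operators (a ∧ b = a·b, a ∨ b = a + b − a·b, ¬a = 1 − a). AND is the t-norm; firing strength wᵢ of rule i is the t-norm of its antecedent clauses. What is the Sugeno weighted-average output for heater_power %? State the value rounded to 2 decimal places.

58.10

R1 (z=9.7): cold=0.35, humid=0.07; AND[a·b] → w = 0.0245
R2 (z=69.0): ¬comfortable=1−0.44=0.56, cool=0.16; AND[a·b] → w = 0.0896
R3 (z=71.2): comfortable=0.44, cold=0.35, sparse=0.11; AND[a·b] → w = 0.0169
R4 (z=57.0): cool=0.16, humid=0.07; AND[a·b] → w = 0.0112
Weighted average = (0.0245·9.7 + 0.0896·69.0 + 0.0169·71.2 + 0.0112·57.0) / (0.0245 + 0.0896 + 0.0169 + 0.0112)
  = 8.2646 / 0.1422 = 58.10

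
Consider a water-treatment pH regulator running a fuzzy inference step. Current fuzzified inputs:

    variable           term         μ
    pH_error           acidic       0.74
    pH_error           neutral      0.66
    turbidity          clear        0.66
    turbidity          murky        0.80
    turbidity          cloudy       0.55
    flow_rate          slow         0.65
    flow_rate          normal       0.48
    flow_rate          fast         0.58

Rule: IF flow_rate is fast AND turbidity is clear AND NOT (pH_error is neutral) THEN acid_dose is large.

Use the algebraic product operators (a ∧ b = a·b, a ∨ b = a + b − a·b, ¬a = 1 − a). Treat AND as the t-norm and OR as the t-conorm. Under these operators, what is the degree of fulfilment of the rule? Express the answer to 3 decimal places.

0.130

firing strength: fast=0.58, clear=0.66, ¬neutral=1−0.66=0.34; AND[a·b] → w = 0.1302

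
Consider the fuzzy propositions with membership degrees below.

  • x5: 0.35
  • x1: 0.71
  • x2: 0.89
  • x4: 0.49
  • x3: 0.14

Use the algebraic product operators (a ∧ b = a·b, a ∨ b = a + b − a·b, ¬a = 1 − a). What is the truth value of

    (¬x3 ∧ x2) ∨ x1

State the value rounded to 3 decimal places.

0.932

¬x3 = 1 − 0.1400 = 0.8600
¬x3 ∧ x2 = a·b on (0.8600, 0.8900) = 0.7654
(¬x3 ∧ x2) ∨ x1 = a + b − a·b on (0.7654, 0.7100) = 0.9320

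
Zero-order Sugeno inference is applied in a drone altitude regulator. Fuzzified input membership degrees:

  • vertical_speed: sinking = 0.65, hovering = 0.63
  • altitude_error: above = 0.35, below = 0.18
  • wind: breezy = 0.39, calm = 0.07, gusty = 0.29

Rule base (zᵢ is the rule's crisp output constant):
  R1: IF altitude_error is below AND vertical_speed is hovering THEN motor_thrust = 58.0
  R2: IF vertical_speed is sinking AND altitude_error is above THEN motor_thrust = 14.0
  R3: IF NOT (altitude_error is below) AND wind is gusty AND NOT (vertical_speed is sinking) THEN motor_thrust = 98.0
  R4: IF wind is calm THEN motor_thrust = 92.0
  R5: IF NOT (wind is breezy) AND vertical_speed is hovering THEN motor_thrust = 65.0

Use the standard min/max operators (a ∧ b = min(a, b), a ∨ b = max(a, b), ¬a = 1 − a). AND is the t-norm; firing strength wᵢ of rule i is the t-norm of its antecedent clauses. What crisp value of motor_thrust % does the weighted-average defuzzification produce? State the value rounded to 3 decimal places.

59.900

R1 (z=58.0): below=0.18, hovering=0.63; AND[min(a, b)] → w = 0.18
R2 (z=14.0): sinking=0.65, above=0.35; AND[min(a, b)] → w = 0.35
R3 (z=98.0): ¬below=1−0.18=0.82, gusty=0.29, ¬sinking=1−0.65=0.35; AND[min(a, b)] → w = 0.29
R4 (z=92.0): calm=0.07 → w = 0.07
R5 (z=65.0): ¬breezy=1−0.39=0.61, hovering=0.63; AND[min(a, b)] → w = 0.61
Weighted average = (0.18·58.0 + 0.35·14.0 + 0.29·98.0 + 0.07·92.0 + 0.61·65.0) / (0.18 + 0.35 + 0.29 + 0.07 + 0.61)
  = 89.8500 / 1.5000 = 59.900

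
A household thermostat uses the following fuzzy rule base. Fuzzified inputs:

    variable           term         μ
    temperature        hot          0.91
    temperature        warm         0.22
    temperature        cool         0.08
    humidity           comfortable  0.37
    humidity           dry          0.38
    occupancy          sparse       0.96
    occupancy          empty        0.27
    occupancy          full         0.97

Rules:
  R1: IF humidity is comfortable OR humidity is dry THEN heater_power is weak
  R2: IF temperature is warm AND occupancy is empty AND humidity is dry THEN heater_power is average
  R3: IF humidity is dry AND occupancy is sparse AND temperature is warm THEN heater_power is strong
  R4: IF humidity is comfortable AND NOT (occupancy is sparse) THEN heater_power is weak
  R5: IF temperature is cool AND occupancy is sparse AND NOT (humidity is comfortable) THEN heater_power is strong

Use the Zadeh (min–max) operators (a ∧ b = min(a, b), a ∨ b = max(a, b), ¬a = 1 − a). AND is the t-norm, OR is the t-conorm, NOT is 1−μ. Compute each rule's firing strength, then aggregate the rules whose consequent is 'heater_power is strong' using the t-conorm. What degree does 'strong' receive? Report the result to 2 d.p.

0.22

R1: comfortable=0.37, dry=0.38; OR[max(a, b)] → w = 0.38
R2: warm=0.22, empty=0.27, dry=0.38; AND[min(a, b)] → w = 0.22
R3: dry=0.38, sparse=0.96, warm=0.22; AND[min(a, b)] → w = 0.22
R4: comfortable=0.37, ¬sparse=1−0.96=0.04; AND[min(a, b)] → w = 0.04
R5: cool=0.08, sparse=0.96, ¬comfortable=1−0.37=0.63; AND[min(a, b)] → w = 0.08
Rules with consequent 'strong': {R3, R5} → strengths 0.22, 0.08
Aggregate via t-conorm [max(a, b)]: 0.22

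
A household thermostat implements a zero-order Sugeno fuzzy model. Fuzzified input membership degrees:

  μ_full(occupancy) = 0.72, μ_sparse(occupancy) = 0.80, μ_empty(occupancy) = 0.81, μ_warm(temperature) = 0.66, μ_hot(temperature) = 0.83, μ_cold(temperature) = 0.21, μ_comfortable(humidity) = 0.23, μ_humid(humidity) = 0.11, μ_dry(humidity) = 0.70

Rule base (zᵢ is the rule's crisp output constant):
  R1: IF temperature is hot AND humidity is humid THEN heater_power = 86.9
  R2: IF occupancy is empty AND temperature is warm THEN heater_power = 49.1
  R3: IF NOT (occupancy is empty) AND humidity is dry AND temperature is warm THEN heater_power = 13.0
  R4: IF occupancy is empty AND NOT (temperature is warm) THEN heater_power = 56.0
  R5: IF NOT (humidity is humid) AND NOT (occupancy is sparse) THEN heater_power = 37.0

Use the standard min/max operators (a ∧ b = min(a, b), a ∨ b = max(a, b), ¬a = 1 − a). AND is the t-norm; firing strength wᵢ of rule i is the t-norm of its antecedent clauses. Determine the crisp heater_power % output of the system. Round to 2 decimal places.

47.25

R1 (z=86.9): hot=0.83, humid=0.11; AND[min(a, b)] → w = 0.11
R2 (z=49.1): empty=0.81, warm=0.66; AND[min(a, b)] → w = 0.66
R3 (z=13.0): ¬empty=1−0.81=0.19, dry=0.70, warm=0.66; AND[min(a, b)] → w = 0.19
R4 (z=56.0): empty=0.81, ¬warm=1−0.66=0.34; AND[min(a, b)] → w = 0.34
R5 (z=37.0): ¬humid=1−0.11=0.89, ¬sparse=1−0.80=0.20; AND[min(a, b)] → w = 0.20
Weighted average = (0.11·86.9 + 0.66·49.1 + 0.19·13.0 + 0.34·56.0 + 0.20·37.0) / (0.11 + 0.66 + 0.19 + 0.34 + 0.20)
  = 70.8750 / 1.5000 = 47.25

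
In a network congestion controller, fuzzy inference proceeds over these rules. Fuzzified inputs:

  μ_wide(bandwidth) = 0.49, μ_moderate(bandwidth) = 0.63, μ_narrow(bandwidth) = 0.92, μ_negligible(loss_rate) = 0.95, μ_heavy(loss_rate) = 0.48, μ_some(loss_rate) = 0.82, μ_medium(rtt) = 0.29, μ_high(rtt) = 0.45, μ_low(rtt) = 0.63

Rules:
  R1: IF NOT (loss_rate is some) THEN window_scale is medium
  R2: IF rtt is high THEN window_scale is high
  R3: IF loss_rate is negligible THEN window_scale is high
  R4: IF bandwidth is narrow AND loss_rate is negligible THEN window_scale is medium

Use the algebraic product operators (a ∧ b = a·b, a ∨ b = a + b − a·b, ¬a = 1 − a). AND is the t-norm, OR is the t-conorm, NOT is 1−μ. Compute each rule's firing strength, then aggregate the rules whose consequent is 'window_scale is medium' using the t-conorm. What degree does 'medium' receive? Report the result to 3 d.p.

0.897

R1: ¬some=1−0.82=0.18 → w = 0.1800
R2: high=0.45 → w = 0.4500
R3: negligible=0.95 → w = 0.9500
R4: narrow=0.92, negligible=0.95; AND[a·b] → w = 0.8740
Rules with consequent 'medium': {R1, R4} → strengths 0.1800, 0.8740
Aggregate via t-conorm [a + b − a·b]: 0.8967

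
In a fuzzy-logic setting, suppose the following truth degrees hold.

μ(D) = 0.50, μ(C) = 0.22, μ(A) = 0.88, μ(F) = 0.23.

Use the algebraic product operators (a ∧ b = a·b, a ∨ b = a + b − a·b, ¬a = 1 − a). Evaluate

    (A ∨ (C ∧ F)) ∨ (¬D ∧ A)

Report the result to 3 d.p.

0.936

C ∧ F = a·b on (0.2200, 0.2300) = 0.0506
A ∨ (C ∧ F) = a + b − a·b on (0.8800, 0.0506) = 0.8861
¬D = 1 − 0.5000 = 0.5000
¬D ∧ A = a·b on (0.5000, 0.8800) = 0.4400
(A ∨ (C ∧ F)) ∨ (¬D ∧ A) = a + b − a·b on (0.8861, 0.4400) = 0.9362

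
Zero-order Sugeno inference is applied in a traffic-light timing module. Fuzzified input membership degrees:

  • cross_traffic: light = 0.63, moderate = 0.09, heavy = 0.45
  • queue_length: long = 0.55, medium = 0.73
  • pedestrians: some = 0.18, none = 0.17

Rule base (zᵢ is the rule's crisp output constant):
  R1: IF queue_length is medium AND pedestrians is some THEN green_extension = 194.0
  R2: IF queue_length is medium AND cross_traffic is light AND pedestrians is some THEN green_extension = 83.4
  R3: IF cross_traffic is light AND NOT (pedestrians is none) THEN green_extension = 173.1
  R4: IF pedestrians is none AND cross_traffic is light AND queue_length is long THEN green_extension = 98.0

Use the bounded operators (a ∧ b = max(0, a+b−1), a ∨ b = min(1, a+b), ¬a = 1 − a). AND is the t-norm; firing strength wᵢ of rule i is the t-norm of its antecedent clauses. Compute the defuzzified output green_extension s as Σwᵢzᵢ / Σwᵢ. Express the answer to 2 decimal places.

R1 (z=194.0): medium=0.73, some=0.18; AND[max(0, a+b−1)] → w = 0.00
R2 (z=83.4): medium=0.73, light=0.63, some=0.18; AND[max(0, a+b−1)] → w = 0.00
R3 (z=173.1): light=0.63, ¬none=1−0.17=0.83; AND[max(0, a+b−1)] → w = 0.46
R4 (z=98.0): none=0.17, light=0.63, long=0.55; AND[max(0, a+b−1)] → w = 0.00
Weighted average = (0.00·194.0 + 0.00·83.4 + 0.46·173.1 + 0.00·98.0) / (0.00 + 0.00 + 0.46 + 0.00)
  = 79.6260 / 0.4600 = 173.10

173.10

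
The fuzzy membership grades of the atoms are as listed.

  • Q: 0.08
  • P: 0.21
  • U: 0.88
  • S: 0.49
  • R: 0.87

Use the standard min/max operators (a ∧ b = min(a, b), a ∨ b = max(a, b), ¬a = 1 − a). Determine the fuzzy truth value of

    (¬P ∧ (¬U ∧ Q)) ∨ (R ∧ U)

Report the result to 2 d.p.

¬P = 1 − 0.21 = 0.79
¬U = 1 − 0.88 = 0.12
¬U ∧ Q = min(a, b) on (0.12, 0.08) = 0.08
¬P ∧ (¬U ∧ Q) = min(a, b) on (0.79, 0.08) = 0.08
R ∧ U = min(a, b) on (0.87, 0.88) = 0.87
(¬P ∧ (¬U ∧ Q)) ∨ (R ∧ U) = max(a, b) on (0.08, 0.87) = 0.87

0.87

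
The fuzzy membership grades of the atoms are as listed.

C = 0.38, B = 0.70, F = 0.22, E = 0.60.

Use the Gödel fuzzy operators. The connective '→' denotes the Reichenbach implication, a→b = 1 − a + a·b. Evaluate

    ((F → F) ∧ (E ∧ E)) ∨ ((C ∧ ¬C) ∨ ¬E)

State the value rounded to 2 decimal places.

F → F  [Reichenbach: 1 − a + a·b] with a=0.22, b=0.22 → 0.83
E ∧ E = min(a, b) on (0.60, 0.60) = 0.60
(F → F) ∧ (E ∧ E) = min(a, b) on (0.83, 0.60) = 0.60
¬C = 1 − 0.38 = 0.62
C ∧ ¬C = min(a, b) on (0.38, 0.62) = 0.38
¬E = 1 − 0.60 = 0.40
(C ∧ ¬C) ∨ ¬E = max(a, b) on (0.38, 0.40) = 0.40
((F → F) ∧ (E ∧ E)) ∨ ((C ∧ ¬C) ∨ ¬E) = max(a, b) on (0.60, 0.40) = 0.60

0.60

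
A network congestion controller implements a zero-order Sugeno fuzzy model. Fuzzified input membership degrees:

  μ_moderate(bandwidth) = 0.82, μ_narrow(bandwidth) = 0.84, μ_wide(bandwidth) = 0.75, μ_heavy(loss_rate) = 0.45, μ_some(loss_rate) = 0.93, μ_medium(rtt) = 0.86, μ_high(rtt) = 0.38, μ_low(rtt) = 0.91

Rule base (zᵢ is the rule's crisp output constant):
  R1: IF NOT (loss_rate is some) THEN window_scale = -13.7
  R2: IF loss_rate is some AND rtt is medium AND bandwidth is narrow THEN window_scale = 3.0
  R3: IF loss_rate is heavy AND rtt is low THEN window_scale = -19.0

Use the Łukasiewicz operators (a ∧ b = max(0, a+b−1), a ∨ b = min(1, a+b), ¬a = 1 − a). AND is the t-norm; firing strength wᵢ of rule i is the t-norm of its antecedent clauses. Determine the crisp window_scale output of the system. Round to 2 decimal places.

R1 (z=-13.7): ¬some=1−0.93=0.07 → w = 0.07
R2 (z=3.0): some=0.93, medium=0.86, narrow=0.84; AND[max(0, a+b−1)] → w = 0.63
R3 (z=-19.0): heavy=0.45, low=0.91; AND[max(0, a+b−1)] → w = 0.36
Weighted average = (0.07·-13.7 + 0.63·3.0 + 0.36·-19.0) / (0.07 + 0.63 + 0.36)
  = -5.9090 / 1.0600 = -5.57

-5.57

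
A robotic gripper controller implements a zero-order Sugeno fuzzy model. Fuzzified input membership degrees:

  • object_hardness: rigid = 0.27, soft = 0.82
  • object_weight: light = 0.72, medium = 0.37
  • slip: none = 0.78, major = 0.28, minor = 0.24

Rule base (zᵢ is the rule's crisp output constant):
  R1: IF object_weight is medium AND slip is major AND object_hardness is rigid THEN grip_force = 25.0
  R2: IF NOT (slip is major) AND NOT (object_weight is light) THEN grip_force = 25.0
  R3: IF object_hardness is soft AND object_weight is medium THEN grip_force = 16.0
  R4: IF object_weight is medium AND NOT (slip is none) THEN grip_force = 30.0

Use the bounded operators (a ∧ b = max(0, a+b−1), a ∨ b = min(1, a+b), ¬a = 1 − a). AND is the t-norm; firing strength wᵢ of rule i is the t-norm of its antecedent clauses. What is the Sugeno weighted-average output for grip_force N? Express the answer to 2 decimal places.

R1 (z=25.0): medium=0.37, major=0.28, rigid=0.27; AND[max(0, a+b−1)] → w = 0.00
R2 (z=25.0): ¬major=1−0.28=0.72, ¬light=1−0.72=0.28; AND[max(0, a+b−1)] → w = 0.00
R3 (z=16.0): soft=0.82, medium=0.37; AND[max(0, a+b−1)] → w = 0.19
R4 (z=30.0): medium=0.37, ¬none=1−0.78=0.22; AND[max(0, a+b−1)] → w = 0.00
Weighted average = (0.00·25.0 + 0.00·25.0 + 0.19·16.0 + 0.00·30.0) / (0.00 + 0.00 + 0.19 + 0.00)
  = 3.0400 / 0.1900 = 16.00

16.00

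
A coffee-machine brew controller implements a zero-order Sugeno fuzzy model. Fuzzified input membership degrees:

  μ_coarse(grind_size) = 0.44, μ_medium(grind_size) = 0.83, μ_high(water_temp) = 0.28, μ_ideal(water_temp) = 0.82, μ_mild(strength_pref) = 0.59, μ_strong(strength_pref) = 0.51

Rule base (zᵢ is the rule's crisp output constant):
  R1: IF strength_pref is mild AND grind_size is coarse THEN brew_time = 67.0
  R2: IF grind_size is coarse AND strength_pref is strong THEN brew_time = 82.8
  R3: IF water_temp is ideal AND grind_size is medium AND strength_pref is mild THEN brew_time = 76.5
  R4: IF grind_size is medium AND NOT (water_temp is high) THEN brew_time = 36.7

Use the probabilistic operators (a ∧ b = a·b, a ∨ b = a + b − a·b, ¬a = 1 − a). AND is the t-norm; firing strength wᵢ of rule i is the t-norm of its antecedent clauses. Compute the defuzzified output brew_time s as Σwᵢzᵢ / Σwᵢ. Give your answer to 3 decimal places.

59.754

R1 (z=67.0): mild=0.59, coarse=0.44; AND[a·b] → w = 0.2596
R2 (z=82.8): coarse=0.44, strong=0.51; AND[a·b] → w = 0.2244
R3 (z=76.5): ideal=0.82, medium=0.83, mild=0.59; AND[a·b] → w = 0.4016
R4 (z=36.7): medium=0.83, ¬high=1−0.28=0.72; AND[a·b] → w = 0.5976
Weighted average = (0.2596·67.0 + 0.2244·82.8 + 0.4016·76.5 + 0.5976·36.7) / (0.2596 + 0.2244 + 0.4016 + 0.5976)
  = 88.6243 / 1.4832 = 59.754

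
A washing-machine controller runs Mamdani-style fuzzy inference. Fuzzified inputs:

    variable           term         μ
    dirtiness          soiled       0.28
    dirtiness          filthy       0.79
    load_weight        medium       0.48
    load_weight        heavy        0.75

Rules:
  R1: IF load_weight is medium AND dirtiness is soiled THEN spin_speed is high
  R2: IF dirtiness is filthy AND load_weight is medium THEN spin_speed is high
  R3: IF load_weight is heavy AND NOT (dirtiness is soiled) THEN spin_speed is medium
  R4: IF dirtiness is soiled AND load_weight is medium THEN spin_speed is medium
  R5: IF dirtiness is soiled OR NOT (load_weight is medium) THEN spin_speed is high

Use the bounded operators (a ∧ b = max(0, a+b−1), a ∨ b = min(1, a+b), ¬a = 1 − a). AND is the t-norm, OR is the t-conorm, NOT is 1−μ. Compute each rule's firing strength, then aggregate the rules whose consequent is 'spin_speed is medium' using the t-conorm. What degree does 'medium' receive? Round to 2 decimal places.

0.47

R1: medium=0.48, soiled=0.28; AND[max(0, a+b−1)] → w = 0.00
R2: filthy=0.79, medium=0.48; AND[max(0, a+b−1)] → w = 0.27
R3: heavy=0.75, ¬soiled=1−0.28=0.72; AND[max(0, a+b−1)] → w = 0.47
R4: soiled=0.28, medium=0.48; AND[max(0, a+b−1)] → w = 0.00
R5: soiled=0.28, ¬medium=1−0.48=0.52; OR[min(1, a+b)] → w = 0.80
Rules with consequent 'medium': {R3, R4} → strengths 0.47, 0.00
Aggregate via t-conorm [min(1, a+b)]: 0.47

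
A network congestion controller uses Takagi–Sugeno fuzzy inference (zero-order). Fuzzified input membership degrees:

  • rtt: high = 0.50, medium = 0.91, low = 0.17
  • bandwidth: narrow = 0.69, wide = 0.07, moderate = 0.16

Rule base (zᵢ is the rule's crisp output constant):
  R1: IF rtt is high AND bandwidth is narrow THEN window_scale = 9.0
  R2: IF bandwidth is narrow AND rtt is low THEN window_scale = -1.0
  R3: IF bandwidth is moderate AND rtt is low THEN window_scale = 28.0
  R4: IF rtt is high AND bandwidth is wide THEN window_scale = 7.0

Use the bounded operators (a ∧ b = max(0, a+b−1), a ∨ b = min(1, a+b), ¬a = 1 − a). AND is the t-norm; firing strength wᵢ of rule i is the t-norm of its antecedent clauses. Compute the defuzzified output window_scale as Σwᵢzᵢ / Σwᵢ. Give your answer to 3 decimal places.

9.000

R1 (z=9.0): high=0.50, narrow=0.69; AND[max(0, a+b−1)] → w = 0.19
R2 (z=-1.0): narrow=0.69, low=0.17; AND[max(0, a+b−1)] → w = 0.00
R3 (z=28.0): moderate=0.16, low=0.17; AND[max(0, a+b−1)] → w = 0.00
R4 (z=7.0): high=0.50, wide=0.07; AND[max(0, a+b−1)] → w = 0.00
Weighted average = (0.19·9.0 + 0.00·-1.0 + 0.00·28.0 + 0.00·7.0) / (0.19 + 0.00 + 0.00 + 0.00)
  = 1.7100 / 0.1900 = 9.000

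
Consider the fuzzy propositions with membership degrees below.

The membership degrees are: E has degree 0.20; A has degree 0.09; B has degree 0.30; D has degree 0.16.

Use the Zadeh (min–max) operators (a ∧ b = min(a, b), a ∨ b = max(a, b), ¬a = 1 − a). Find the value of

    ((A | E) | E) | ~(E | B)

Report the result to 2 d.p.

0.70

A | E = max(a, b) on (0.09, 0.20) = 0.20
(A | E) | E = max(a, b) on (0.20, 0.20) = 0.20
E | B = max(a, b) on (0.20, 0.30) = 0.30
~(E | B) = 1 − 0.30 = 0.70
((A | E) | E) | ~(E | B) = max(a, b) on (0.20, 0.70) = 0.70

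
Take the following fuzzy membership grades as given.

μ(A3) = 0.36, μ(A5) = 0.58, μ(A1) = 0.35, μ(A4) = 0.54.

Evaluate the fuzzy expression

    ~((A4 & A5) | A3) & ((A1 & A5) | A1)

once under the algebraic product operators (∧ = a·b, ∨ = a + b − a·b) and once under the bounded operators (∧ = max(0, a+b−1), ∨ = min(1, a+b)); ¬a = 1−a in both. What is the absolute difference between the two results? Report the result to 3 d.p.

0.212

Under algebraic product:
  A4 & A5 = a·b on (0.5400, 0.5800) = 0.3132
  (A4 & A5) | A3 = a + b − a·b on (0.3132, 0.3600) = 0.5604
  ~((A4 & A5) | A3) = 1 − 0.5604 = 0.4396
  A1 & A5 = a·b on (0.3500, 0.5800) = 0.2030
  (A1 & A5) | A1 = a + b − a·b on (0.2030, 0.3500) = 0.4819
  ~((A4 & A5) | A3) & ((A1 & A5) | A1) = a·b on (0.4396, 0.4819) = 0.2118
  → value = 0.2118
Under bounded:
  A4 & A5 = max(0, a+b−1) on (0.54, 0.58) = 0.12
  (A4 & A5) | A3 = min(1, a+b) on (0.12, 0.36) = 0.48
  ~((A4 & A5) | A3) = 1 − 0.48 = 0.52
  A1 & A5 = max(0, a+b−1) on (0.35, 0.58) = 0.00
  (A1 & A5) | A1 = min(1, a+b) on (0.00, 0.35) = 0.35
  ~((A4 & A5) | A3) & ((A1 & A5) | A1) = max(0, a+b−1) on (0.52, 0.35) = 0.00
  → value = 0.0000
|0.2118 − 0.0000| = 0.212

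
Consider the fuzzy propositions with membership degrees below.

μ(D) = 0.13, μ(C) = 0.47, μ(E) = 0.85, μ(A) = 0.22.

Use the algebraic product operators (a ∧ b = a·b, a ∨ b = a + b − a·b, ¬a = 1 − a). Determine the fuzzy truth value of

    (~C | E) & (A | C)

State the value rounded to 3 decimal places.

~C = 1 − 0.4700 = 0.5300
~C | E = a + b − a·b on (0.5300, 0.8500) = 0.9295
A | C = a + b − a·b on (0.2200, 0.4700) = 0.5866
(~C | E) & (A | C) = a·b on (0.9295, 0.5866) = 0.5452

0.545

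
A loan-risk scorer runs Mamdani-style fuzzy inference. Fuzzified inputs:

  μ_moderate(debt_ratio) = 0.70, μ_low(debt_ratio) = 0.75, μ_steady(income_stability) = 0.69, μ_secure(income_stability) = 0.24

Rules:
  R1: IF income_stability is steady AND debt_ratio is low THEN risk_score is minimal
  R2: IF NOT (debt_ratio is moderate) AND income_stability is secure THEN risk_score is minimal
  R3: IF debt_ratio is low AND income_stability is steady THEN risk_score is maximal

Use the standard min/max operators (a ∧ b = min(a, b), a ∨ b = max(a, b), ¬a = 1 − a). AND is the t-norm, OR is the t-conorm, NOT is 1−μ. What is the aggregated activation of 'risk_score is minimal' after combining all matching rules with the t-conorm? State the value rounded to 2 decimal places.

0.69

R1: steady=0.69, low=0.75; AND[min(a, b)] → w = 0.69
R2: ¬moderate=1−0.70=0.30, secure=0.24; AND[min(a, b)] → w = 0.24
R3: low=0.75, steady=0.69; AND[min(a, b)] → w = 0.69
Rules with consequent 'minimal': {R1, R2} → strengths 0.69, 0.24
Aggregate via t-conorm [max(a, b)]: 0.69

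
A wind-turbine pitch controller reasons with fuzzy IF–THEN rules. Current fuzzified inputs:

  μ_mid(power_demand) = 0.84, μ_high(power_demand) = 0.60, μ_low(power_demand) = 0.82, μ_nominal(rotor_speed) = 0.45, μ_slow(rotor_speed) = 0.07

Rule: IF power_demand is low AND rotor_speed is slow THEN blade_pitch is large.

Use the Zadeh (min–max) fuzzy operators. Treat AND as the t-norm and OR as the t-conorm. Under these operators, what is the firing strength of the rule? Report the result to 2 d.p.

firing strength: low=0.82, slow=0.07; AND[min(a, b)] → w = 0.07

0.07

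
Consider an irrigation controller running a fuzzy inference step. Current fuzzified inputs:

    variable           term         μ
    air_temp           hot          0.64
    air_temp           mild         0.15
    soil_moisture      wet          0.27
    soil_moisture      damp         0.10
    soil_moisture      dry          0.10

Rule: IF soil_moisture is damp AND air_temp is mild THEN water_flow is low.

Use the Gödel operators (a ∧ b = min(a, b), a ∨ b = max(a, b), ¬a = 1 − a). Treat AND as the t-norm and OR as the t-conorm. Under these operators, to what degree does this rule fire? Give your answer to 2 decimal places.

0.10

firing strength: damp=0.10, mild=0.15; AND[min(a, b)] → w = 0.10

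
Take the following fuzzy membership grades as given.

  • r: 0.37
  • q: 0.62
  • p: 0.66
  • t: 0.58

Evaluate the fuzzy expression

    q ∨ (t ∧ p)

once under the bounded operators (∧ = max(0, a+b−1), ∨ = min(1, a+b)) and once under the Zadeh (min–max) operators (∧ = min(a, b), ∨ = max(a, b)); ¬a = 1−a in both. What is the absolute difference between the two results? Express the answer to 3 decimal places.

Under bounded:
  t ∧ p = max(0, a+b−1) on (0.58, 0.66) = 0.24
  q ∨ (t ∧ p) = min(1, a+b) on (0.62, 0.24) = 0.86
  → value = 0.8600
Under Zadeh (min–max):
  t ∧ p = min(a, b) on (0.58, 0.66) = 0.58
  q ∨ (t ∧ p) = max(a, b) on (0.62, 0.58) = 0.62
  → value = 0.6200
|0.8600 − 0.6200| = 0.240

0.240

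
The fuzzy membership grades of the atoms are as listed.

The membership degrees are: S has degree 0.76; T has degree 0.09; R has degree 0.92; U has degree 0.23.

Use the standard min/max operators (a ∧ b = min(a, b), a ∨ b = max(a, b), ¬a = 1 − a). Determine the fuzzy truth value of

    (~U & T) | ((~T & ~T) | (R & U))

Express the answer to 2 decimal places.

0.91

~U = 1 − 0.23 = 0.77
~U & T = min(a, b) on (0.77, 0.09) = 0.09
~T = 1 − 0.09 = 0.91
~T = 1 − 0.09 = 0.91
~T & ~T = min(a, b) on (0.91, 0.91) = 0.91
R & U = min(a, b) on (0.92, 0.23) = 0.23
(~T & ~T) | (R & U) = max(a, b) on (0.91, 0.23) = 0.91
(~U & T) | ((~T & ~T) | (R & U)) = max(a, b) on (0.09, 0.91) = 0.91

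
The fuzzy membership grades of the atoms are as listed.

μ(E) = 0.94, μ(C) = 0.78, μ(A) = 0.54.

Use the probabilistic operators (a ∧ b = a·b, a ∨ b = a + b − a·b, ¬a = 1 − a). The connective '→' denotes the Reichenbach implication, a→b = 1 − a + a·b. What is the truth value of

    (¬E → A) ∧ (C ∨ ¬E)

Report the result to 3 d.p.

¬E = 1 − 0.9400 = 0.0600
¬E → A  [Reichenbach: 1 − a + a·b] with a=0.0600, b=0.5400 → 0.9724
¬E = 1 − 0.9400 = 0.0600
C ∨ ¬E = a + b − a·b on (0.7800, 0.0600) = 0.7932
(¬E → A) ∧ (C ∨ ¬E) = a·b on (0.9724, 0.7932) = 0.7713

0.771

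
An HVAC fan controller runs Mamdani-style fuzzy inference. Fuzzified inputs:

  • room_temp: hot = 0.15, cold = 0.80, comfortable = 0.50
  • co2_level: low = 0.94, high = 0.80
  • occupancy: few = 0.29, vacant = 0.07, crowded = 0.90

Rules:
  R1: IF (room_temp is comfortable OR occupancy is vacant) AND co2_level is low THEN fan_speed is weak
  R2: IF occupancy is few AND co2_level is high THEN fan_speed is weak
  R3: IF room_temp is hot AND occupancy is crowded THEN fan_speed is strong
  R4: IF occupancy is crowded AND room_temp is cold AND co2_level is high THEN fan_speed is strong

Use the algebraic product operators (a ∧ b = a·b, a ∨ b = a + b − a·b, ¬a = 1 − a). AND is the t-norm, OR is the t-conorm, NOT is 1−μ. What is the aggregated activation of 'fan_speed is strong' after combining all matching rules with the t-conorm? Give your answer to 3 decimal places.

0.633

R1: (comfortable=0.50 OR vacant=0.07) = 0.5350; AND[a·b] with low=0.94 → w = 0.5029
R2: few=0.29, high=0.80; AND[a·b] → w = 0.2320
R3: hot=0.15, crowded=0.90; AND[a·b] → w = 0.1350
R4: crowded=0.90, cold=0.80, high=0.80; AND[a·b] → w = 0.5760
Rules with consequent 'strong': {R3, R4} → strengths 0.1350, 0.5760
Aggregate via t-conorm [a + b − a·b]: 0.6332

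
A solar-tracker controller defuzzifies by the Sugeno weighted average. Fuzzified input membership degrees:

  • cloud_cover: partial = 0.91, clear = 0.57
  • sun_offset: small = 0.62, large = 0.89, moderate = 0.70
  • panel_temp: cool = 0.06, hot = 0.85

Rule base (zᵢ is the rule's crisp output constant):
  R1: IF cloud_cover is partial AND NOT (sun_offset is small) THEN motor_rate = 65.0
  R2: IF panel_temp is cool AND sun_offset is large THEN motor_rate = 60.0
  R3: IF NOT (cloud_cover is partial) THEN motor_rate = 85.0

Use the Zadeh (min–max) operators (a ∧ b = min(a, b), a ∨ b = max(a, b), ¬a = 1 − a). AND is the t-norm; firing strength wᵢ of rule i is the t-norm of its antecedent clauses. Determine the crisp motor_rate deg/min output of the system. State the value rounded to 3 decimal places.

R1 (z=65.0): partial=0.91, ¬small=1−0.62=0.38; AND[min(a, b)] → w = 0.38
R2 (z=60.0): cool=0.06, large=0.89; AND[min(a, b)] → w = 0.06
R3 (z=85.0): ¬partial=1−0.91=0.09 → w = 0.09
Weighted average = (0.38·65.0 + 0.06·60.0 + 0.09·85.0) / (0.38 + 0.06 + 0.09)
  = 35.9500 / 0.5300 = 67.830

67.830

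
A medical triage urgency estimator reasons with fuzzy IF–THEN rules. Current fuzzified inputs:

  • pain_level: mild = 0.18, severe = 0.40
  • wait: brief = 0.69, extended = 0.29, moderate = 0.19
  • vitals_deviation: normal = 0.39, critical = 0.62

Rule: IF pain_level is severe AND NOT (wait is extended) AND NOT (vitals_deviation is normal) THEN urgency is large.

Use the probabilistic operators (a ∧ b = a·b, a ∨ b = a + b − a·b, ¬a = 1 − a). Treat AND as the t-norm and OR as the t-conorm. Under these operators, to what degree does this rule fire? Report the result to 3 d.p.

0.173

firing strength: severe=0.40, ¬extended=1−0.29=0.71, ¬normal=1−0.39=0.61; AND[a·b] → w = 0.1732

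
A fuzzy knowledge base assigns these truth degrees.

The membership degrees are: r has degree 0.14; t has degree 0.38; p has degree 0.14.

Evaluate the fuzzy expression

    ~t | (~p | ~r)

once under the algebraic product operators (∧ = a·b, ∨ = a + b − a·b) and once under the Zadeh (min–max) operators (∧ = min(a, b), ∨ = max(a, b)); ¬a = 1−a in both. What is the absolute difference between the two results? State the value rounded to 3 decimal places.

Under algebraic product:
  ~t = 1 − 0.3800 = 0.6200
  ~p = 1 − 0.1400 = 0.8600
  ~r = 1 − 0.1400 = 0.8600
  ~p | ~r = a + b − a·b on (0.8600, 0.8600) = 0.9804
  ~t | (~p | ~r) = a + b − a·b on (0.6200, 0.9804) = 0.9926
  → value = 0.9926
Under Zadeh (min–max):
  ~t = 1 − 0.38 = 0.62
  ~p = 1 − 0.14 = 0.86
  ~r = 1 − 0.14 = 0.86
  ~p | ~r = max(a, b) on (0.86, 0.86) = 0.86
  ~t | (~p | ~r) = max(a, b) on (0.62, 0.86) = 0.86
  → value = 0.8600
|0.9926 − 0.8600| = 0.133

0.133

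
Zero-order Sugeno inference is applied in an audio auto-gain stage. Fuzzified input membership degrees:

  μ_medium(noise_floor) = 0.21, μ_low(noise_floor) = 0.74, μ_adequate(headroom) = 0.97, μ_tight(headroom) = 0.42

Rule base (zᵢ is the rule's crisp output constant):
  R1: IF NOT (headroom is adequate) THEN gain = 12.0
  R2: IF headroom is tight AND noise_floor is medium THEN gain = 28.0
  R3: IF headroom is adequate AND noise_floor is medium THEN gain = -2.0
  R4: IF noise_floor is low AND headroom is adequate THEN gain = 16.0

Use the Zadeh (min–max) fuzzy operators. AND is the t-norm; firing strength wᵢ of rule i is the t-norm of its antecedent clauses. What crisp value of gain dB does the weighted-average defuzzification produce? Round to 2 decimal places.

R1 (z=12.0): ¬adequate=1−0.97=0.03 → w = 0.03
R2 (z=28.0): tight=0.42, medium=0.21; AND[min(a, b)] → w = 0.21
R3 (z=-2.0): adequate=0.97, medium=0.21; AND[min(a, b)] → w = 0.21
R4 (z=16.0): low=0.74, adequate=0.97; AND[min(a, b)] → w = 0.74
Weighted average = (0.03·12.0 + 0.21·28.0 + 0.21·-2.0 + 0.74·16.0) / (0.03 + 0.21 + 0.21 + 0.74)
  = 17.6600 / 1.1900 = 14.84

14.84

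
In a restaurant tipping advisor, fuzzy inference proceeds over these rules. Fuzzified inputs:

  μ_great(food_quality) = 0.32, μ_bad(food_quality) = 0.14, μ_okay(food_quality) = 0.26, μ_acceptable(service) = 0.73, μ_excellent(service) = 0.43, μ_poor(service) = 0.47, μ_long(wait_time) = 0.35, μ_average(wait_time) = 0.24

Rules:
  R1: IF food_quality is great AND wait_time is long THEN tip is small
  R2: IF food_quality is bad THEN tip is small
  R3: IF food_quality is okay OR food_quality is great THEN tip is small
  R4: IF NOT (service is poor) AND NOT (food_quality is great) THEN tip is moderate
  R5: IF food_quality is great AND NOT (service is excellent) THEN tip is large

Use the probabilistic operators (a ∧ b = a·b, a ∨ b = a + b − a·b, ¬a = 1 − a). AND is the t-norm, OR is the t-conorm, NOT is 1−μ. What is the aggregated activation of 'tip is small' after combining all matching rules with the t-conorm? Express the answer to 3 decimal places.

R1: great=0.32, long=0.35; AND[a·b] → w = 0.1120
R2: bad=0.14 → w = 0.1400
R3: okay=0.26, great=0.32; OR[a + b − a·b] → w = 0.4968
R4: ¬poor=1−0.47=0.53, ¬great=1−0.32=0.68; AND[a·b] → w = 0.3604
R5: great=0.32, ¬excellent=1−0.43=0.57; AND[a·b] → w = 0.1824
Rules with consequent 'small': {R1, R2, R3} → strengths 0.1120, 0.1400, 0.4968
Aggregate via t-conorm [a + b − a·b]: 0.6157

0.616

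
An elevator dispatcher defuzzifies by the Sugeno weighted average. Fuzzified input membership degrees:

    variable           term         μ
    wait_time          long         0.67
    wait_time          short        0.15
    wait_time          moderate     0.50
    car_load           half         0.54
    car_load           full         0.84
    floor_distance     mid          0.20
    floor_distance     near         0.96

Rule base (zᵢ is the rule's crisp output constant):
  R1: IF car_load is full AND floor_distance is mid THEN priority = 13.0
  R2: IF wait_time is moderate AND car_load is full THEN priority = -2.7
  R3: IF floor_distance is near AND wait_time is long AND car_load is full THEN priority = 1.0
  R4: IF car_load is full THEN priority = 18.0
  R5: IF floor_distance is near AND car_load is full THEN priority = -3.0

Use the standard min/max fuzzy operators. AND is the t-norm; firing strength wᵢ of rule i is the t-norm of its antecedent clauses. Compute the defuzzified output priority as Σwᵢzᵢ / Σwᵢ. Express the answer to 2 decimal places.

R1 (z=13.0): full=0.84, mid=0.20; AND[min(a, b)] → w = 0.20
R2 (z=-2.7): moderate=0.50, full=0.84; AND[min(a, b)] → w = 0.50
R3 (z=1.0): near=0.96, long=0.67, full=0.84; AND[min(a, b)] → w = 0.67
R4 (z=18.0): full=0.84 → w = 0.84
R5 (z=-3.0): near=0.96, full=0.84; AND[min(a, b)] → w = 0.84
Weighted average = (0.20·13.0 + 0.50·-2.7 + 0.67·1.0 + 0.84·18.0 + 0.84·-3.0) / (0.20 + 0.50 + 0.67 + 0.84 + 0.84)
  = 14.5200 / 3.0500 = 4.76

4.76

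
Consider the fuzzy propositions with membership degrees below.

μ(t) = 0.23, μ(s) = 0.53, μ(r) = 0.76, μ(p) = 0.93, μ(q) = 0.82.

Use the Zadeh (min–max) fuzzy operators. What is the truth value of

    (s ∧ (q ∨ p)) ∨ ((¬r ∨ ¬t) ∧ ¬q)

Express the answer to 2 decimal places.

q ∨ p = max(a, b) on (0.82, 0.93) = 0.93
s ∧ (q ∨ p) = min(a, b) on (0.53, 0.93) = 0.53
¬r = 1 − 0.76 = 0.24
¬t = 1 − 0.23 = 0.77
¬r ∨ ¬t = max(a, b) on (0.24, 0.77) = 0.77
¬q = 1 − 0.82 = 0.18
(¬r ∨ ¬t) ∧ ¬q = min(a, b) on (0.77, 0.18) = 0.18
(s ∧ (q ∨ p)) ∨ ((¬r ∨ ¬t) ∧ ¬q) = max(a, b) on (0.53, 0.18) = 0.53

0.53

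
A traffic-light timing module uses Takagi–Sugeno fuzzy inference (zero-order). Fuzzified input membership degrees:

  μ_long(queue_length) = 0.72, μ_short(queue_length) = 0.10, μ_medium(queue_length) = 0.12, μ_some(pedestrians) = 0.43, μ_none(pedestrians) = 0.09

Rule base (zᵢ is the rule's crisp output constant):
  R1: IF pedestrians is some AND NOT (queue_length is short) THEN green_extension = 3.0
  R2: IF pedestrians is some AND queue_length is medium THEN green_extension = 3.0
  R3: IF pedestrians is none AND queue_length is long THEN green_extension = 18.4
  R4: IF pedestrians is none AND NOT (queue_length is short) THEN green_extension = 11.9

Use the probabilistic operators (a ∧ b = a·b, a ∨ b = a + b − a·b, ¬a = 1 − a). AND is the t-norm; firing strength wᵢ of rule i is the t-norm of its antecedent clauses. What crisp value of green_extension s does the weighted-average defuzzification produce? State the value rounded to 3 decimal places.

5.941

R1 (z=3.0): some=0.43, ¬short=1−0.10=0.90; AND[a·b] → w = 0.3870
R2 (z=3.0): some=0.43, medium=0.12; AND[a·b] → w = 0.0516
R3 (z=18.4): none=0.09, long=0.72; AND[a·b] → w = 0.0648
R4 (z=11.9): none=0.09, ¬short=1−0.10=0.90; AND[a·b] → w = 0.0810
Weighted average = (0.3870·3.0 + 0.0516·3.0 + 0.0648·18.4 + 0.0810·11.9) / (0.3870 + 0.0516 + 0.0648 + 0.0810)
  = 3.4720 / 0.5844 = 5.941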